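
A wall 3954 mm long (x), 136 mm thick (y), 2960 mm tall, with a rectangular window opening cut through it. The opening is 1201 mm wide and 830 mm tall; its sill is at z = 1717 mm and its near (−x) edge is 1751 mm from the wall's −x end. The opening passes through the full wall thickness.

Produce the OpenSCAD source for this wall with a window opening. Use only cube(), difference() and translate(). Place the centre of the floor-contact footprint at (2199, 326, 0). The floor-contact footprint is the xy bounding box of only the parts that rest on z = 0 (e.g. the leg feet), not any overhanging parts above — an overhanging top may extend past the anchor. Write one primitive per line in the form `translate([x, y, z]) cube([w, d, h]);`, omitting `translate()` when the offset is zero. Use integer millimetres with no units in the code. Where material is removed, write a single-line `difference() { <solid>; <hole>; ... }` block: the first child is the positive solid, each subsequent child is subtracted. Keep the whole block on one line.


difference() { translate([222, 258, 0]) cube([3954, 136, 2960]); translate([1973, 258, 1717]) cube([1201, 136, 830]); }


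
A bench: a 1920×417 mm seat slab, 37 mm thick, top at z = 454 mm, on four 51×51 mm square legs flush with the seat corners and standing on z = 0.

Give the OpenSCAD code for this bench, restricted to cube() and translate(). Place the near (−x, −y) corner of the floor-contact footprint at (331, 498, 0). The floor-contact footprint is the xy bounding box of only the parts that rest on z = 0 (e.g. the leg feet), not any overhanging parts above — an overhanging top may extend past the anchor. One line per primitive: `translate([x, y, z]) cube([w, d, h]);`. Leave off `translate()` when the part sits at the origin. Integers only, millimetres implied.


translate([331, 498, 417]) cube([1920, 417, 37]);
translate([331, 498, 0]) cube([51, 51, 417]);
translate([331, 864, 0]) cube([51, 51, 417]);
translate([2200, 498, 0]) cube([51, 51, 417]);
translate([2200, 864, 0]) cube([51, 51, 417]);


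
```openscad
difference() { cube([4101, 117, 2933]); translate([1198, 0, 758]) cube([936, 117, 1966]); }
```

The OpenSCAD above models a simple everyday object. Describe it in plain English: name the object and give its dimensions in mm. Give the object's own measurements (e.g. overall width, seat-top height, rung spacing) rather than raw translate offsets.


A wall 4101 mm long (x), 117 mm thick (y), 2933 mm tall, with a rectangular window opening cut through it. The opening is 936 mm wide and 1966 mm tall; its sill is at z = 758 mm and its near (−x) edge is 1198 mm from the wall's −x end. The opening passes through the full wall thickness.


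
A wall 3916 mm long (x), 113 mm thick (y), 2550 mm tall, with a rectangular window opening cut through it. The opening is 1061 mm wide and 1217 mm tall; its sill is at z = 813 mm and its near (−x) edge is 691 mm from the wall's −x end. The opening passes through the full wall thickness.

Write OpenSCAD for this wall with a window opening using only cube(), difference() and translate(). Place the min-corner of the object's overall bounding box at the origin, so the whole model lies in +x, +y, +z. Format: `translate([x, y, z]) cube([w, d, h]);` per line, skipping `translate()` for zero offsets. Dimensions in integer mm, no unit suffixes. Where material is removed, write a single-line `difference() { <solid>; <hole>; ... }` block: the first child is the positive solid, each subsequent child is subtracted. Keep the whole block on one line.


difference() { cube([3916, 113, 2550]); translate([691, 0, 813]) cube([1061, 113, 1217]); }


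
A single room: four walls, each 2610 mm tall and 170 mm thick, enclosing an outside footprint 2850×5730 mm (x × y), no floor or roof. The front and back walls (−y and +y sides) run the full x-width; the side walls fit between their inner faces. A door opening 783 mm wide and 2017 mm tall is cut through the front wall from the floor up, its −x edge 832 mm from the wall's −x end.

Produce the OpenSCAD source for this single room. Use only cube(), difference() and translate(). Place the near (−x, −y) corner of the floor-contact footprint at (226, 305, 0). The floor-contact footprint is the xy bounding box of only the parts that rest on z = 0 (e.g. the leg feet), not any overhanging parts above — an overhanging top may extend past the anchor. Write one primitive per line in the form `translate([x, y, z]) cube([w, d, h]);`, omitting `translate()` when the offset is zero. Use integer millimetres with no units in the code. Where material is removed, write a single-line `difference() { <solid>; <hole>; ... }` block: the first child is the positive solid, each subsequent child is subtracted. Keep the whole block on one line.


difference() { translate([226, 305, 0]) cube([2850, 170, 2610]); translate([1058, 305, 0]) cube([783, 170, 2017]); }
translate([226, 5865, 0]) cube([2850, 170, 2610]);
translate([226, 475, 0]) cube([170, 5390, 2610]);
translate([2906, 475, 0]) cube([170, 5390, 2610]);


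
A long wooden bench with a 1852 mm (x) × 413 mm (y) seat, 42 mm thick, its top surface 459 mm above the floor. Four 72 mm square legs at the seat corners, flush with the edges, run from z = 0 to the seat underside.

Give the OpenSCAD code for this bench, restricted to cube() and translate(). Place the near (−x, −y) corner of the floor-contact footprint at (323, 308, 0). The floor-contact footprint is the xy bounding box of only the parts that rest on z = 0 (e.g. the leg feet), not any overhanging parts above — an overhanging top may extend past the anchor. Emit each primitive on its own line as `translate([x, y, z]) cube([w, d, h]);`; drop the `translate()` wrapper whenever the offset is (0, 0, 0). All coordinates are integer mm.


translate([323, 308, 417]) cube([1852, 413, 42]);
translate([323, 308, 0]) cube([72, 72, 417]);
translate([323, 649, 0]) cube([72, 72, 417]);
translate([2103, 308, 0]) cube([72, 72, 417]);
translate([2103, 649, 0]) cube([72, 72, 417]);


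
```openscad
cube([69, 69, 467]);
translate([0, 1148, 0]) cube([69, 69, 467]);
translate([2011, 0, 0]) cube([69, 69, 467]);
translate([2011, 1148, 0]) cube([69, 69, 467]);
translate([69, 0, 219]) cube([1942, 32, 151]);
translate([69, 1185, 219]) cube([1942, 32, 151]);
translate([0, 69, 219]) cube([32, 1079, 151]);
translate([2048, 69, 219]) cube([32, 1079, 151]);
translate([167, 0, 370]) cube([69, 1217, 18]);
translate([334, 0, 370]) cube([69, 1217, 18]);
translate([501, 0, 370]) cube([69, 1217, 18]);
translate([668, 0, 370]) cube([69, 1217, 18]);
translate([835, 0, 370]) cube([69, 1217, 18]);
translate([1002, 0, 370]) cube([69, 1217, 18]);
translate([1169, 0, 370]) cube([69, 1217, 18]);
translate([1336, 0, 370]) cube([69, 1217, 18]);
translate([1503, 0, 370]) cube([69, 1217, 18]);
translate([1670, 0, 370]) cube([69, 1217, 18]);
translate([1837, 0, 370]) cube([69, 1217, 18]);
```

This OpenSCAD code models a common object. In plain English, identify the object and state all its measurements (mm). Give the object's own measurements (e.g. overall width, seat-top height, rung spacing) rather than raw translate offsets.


A bed frame 2080 mm long (x) by 1217 mm wide (y). Four 69×69 mm corner posts, 467 mm tall, at the corners of the footprint. Four rails of 32 mm thickness and 151 mm height run between adjacent posts with their undersides at z = 219 mm, their outer faces flush with the outside of the frame (the two x-running rails run between the posts' inner faces; the two y-running rails run between the posts' inner faces). 11 slats, each 69 mm wide (x) and 18 mm thick, lie across the top of the two x-running rails, running the full 1217 mm width of the frame in y; along x they sit between the end posts with a 98 mm gap after the −x posts and between neighbouring slats, leaving 105 mm before the +x posts.


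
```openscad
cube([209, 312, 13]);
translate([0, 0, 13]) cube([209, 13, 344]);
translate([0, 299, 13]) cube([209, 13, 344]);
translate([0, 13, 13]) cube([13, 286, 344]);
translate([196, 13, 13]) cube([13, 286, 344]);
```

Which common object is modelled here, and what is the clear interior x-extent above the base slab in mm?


An open box. The internal width is 183 mm.

A 209×312 base slab with four walls standing on it — an open box. The base is 209 mm wide and the walls are 13 mm thick, so the internal width is 209 − 2 × 13 = 183 mm.


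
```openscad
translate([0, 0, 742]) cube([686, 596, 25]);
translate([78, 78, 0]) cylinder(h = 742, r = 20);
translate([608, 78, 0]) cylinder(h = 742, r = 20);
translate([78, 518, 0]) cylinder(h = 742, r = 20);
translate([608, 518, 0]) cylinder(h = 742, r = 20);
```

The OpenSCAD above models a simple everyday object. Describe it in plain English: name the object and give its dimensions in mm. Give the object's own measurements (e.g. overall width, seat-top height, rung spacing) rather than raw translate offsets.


A rectangular dining table. The top is 686×596×25 mm with its upper surface at z = 767 mm. It stands on four round legs of 40 mm diameter, each leg's bounding box inset 58 mm from the nearest pair of top edges, running from the floor to the underside of the top.


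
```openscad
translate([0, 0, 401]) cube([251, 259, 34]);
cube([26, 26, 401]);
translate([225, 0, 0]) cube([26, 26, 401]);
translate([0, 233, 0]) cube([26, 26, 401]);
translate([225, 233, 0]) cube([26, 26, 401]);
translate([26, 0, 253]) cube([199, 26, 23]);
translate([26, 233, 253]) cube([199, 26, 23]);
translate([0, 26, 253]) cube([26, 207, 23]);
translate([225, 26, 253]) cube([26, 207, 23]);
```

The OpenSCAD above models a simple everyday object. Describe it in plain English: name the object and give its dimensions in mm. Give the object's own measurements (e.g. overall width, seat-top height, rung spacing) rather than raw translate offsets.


A simple wooden stool: a rectangular seat 251 mm (x) by 259 mm (y), 34 mm thick, top face at z = 435 mm, on four square legs, each 26×26 mm in cross-section. The legs rest on z = 0, each flush with a corner of the seat. Four stretchers, 26 mm wide and 23 mm tall, connect adjacent legs with their undersides at z = 253 mm, each running between the inner faces of the legs it joins and aligned with the legs' outer faces on the other axis.


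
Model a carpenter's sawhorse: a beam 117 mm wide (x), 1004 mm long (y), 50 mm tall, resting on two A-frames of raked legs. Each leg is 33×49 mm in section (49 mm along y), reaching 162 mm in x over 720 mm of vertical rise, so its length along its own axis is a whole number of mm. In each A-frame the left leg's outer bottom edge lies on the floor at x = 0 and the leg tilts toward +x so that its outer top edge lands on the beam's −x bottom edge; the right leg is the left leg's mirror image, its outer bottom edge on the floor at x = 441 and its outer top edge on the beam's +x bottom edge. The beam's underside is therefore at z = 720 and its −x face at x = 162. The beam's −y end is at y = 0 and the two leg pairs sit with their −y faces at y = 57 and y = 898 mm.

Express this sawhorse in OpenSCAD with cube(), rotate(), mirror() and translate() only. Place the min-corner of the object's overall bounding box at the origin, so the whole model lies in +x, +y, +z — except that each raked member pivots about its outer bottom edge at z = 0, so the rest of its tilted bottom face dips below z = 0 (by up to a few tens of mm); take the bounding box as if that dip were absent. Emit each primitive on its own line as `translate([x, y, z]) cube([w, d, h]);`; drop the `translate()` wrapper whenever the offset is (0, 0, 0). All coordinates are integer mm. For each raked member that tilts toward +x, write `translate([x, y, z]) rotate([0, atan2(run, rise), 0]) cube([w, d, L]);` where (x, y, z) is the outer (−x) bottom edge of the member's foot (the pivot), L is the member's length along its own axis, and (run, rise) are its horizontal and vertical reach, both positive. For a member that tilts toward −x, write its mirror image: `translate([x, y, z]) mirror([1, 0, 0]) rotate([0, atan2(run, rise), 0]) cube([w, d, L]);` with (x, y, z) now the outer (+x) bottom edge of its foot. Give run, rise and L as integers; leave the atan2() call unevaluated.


translate([162, 0, 720]) cube([117, 1004, 50]);
translate([0, 57, 0]) rotate([0, atan2(162, 720), 0]) cube([33, 49, 738]);
translate([441, 57, 0]) mirror([1, 0, 0]) rotate([0, atan2(162, 720), 0]) cube([33, 49, 738]);
translate([0, 898, 0]) rotate([0, atan2(162, 720), 0]) cube([33, 49, 738]);
translate([441, 898, 0]) mirror([1, 0, 0]) rotate([0, atan2(162, 720), 0]) cube([33, 49, 738]);


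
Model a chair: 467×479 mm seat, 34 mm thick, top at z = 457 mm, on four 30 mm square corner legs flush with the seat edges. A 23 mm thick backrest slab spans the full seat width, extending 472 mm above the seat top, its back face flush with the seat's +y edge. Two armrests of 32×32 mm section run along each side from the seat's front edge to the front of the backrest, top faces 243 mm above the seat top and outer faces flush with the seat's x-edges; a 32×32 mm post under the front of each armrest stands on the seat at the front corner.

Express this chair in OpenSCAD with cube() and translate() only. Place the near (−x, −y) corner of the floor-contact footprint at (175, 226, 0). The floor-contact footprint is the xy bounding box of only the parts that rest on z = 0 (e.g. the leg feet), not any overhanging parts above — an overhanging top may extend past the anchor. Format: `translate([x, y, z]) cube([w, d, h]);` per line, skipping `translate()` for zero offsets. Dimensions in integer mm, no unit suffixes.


translate([175, 226, 423]) cube([467, 479, 34]);
translate([175, 226, 0]) cube([30, 30, 423]);
translate([612, 226, 0]) cube([30, 30, 423]);
translate([175, 675, 0]) cube([30, 30, 423]);
translate([612, 675, 0]) cube([30, 30, 423]);
translate([175, 682, 457]) cube([467, 23, 472]);
translate([175, 226, 668]) cube([32, 456, 32]);
translate([610, 226, 668]) cube([32, 456, 32]);
translate([175, 226, 457]) cube([32, 32, 211]);
translate([610, 226, 457]) cube([32, 32, 211]);


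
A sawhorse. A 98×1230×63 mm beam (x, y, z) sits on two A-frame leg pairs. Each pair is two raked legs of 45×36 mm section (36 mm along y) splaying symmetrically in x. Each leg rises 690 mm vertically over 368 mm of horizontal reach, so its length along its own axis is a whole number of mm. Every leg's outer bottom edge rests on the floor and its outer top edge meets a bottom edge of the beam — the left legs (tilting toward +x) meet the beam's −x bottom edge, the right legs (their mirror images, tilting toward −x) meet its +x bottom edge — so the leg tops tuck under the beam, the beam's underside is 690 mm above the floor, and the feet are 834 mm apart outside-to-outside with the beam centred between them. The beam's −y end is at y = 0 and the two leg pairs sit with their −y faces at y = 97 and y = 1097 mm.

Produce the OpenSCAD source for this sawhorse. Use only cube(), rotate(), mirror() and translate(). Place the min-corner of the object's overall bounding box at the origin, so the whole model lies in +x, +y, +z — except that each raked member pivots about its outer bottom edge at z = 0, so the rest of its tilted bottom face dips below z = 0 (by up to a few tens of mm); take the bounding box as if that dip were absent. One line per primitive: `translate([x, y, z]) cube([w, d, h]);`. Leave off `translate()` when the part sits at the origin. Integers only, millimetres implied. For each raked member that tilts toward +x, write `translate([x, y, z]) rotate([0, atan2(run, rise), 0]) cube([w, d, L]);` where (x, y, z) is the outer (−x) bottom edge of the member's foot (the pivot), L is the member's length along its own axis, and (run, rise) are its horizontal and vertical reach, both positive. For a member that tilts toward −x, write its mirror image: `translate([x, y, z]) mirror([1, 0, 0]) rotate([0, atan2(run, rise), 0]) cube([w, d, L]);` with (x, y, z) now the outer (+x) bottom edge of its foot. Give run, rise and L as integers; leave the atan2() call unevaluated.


translate([368, 0, 690]) cube([98, 1230, 63]);
translate([0, 97, 0]) rotate([0, atan2(368, 690), 0]) cube([45, 36, 782]);
translate([834, 97, 0]) mirror([1, 0, 0]) rotate([0, atan2(368, 690), 0]) cube([45, 36, 782]);
translate([0, 1097, 0]) rotate([0, atan2(368, 690), 0]) cube([45, 36, 782]);
translate([834, 1097, 0]) mirror([1, 0, 0]) rotate([0, atan2(368, 690), 0]) cube([45, 36, 782]);


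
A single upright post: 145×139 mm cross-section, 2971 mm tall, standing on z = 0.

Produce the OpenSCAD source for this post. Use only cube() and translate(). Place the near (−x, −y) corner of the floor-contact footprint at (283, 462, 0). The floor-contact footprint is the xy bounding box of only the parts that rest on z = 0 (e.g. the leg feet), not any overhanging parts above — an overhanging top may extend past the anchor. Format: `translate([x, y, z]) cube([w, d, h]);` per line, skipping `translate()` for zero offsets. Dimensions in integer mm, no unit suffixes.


translate([283, 462, 0]) cube([145, 139, 2971]);


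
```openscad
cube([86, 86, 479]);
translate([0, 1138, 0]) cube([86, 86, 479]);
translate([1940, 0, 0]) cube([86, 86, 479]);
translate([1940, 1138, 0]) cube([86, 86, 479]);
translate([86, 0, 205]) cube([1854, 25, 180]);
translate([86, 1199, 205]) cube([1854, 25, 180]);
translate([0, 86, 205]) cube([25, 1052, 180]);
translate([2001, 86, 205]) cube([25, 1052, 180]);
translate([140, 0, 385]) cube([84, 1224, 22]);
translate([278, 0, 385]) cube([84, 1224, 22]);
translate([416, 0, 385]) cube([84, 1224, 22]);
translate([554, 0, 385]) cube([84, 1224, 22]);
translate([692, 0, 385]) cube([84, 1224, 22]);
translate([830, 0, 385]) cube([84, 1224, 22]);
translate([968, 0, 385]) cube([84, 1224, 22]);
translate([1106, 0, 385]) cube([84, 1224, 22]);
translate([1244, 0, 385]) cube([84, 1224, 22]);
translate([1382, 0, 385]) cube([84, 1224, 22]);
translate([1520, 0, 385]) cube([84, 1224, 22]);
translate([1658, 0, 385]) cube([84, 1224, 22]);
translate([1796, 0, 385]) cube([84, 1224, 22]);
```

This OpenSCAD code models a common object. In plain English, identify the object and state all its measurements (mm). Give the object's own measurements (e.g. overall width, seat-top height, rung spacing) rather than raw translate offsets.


A bed frame 2026 mm long (x) by 1224 mm wide (y). Four 86×86 mm corner posts, 479 mm tall, at the corners of the footprint. Four rails of 25 mm thickness and 180 mm height run between adjacent posts with their undersides at z = 205 mm, their outer faces flush with the outside of the frame (the two x-running rails run between the posts' inner faces; the two y-running rails run between the posts' inner faces). 13 slats, each 84 mm wide (x) and 22 mm thick, lie across the top of the two x-running rails, running the full 1224 mm width of the frame in y; along x they sit between the end posts with a 54 mm gap after the −x posts and between neighbouring slats, leaving 60 mm before the +x posts.


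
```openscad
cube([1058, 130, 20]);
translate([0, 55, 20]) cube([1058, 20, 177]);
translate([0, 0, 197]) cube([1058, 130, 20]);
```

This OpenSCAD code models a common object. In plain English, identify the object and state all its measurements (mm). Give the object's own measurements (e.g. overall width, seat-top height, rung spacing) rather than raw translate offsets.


An I-beam lying along x, 1058 mm long. Overall section height 217 mm. Two flanges 130 mm wide (y) and 20 mm thick, one on the floor and one at the top; a web 20 mm thick runs between them, centred on the flange width.


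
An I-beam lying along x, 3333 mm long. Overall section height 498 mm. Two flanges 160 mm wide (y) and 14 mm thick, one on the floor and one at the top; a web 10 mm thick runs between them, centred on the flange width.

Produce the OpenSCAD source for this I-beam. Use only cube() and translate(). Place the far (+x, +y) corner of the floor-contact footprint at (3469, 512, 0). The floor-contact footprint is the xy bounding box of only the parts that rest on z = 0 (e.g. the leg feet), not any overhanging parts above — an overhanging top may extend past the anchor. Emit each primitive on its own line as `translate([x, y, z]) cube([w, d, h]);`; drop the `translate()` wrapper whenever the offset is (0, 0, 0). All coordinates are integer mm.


translate([136, 352, 0]) cube([3333, 160, 14]);
translate([136, 427, 14]) cube([3333, 10, 470]);
translate([136, 352, 484]) cube([3333, 160, 14]);


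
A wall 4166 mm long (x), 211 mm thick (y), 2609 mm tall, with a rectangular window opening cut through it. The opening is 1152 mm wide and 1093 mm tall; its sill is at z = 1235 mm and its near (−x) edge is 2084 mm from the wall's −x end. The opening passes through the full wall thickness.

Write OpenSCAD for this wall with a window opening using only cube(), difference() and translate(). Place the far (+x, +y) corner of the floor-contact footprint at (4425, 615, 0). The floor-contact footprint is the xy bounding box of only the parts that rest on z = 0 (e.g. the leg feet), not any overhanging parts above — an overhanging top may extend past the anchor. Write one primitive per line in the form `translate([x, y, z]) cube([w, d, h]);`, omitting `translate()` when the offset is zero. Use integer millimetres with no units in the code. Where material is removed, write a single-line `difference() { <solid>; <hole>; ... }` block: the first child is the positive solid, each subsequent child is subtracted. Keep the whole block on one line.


difference() { translate([259, 404, 0]) cube([4166, 211, 2609]); translate([2343, 404, 1235]) cube([1152, 211, 1093]); }


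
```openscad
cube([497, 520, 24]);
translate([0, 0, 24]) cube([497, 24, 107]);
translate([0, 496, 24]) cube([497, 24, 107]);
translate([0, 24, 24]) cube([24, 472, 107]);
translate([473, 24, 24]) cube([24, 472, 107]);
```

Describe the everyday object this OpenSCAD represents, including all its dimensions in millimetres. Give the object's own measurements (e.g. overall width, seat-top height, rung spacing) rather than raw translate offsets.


An open-topped rectangular box: outside dimensions 497×520×131 mm, with a uniform wall and base thickness of 24 mm. The base is a full 497×520 slab on the floor; four walls sit on top of the base. The front and back walls (the −y and +y sides) span the full width; the two side walls fit between them.


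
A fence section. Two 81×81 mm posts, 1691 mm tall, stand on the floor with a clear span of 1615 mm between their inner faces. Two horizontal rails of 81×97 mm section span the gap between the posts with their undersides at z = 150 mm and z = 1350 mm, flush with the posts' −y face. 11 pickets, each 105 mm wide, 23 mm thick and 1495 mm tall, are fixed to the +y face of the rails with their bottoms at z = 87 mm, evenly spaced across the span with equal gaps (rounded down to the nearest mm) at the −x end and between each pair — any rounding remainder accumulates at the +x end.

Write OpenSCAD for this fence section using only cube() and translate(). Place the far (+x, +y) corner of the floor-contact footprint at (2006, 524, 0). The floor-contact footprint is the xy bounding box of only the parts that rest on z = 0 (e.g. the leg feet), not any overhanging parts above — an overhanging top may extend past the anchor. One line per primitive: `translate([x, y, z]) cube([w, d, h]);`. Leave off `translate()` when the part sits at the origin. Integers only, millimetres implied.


translate([229, 443, 0]) cube([81, 81, 1691]);
translate([1925, 443, 0]) cube([81, 81, 1691]);
translate([310, 443, 150]) cube([1615, 81, 97]);
translate([310, 443, 1350]) cube([1615, 81, 97]);
translate([348, 524, 87]) cube([105, 23, 1495]);
translate([491, 524, 87]) cube([105, 23, 1495]);
translate([634, 524, 87]) cube([105, 23, 1495]);
translate([777, 524, 87]) cube([105, 23, 1495]);
translate([920, 524, 87]) cube([105, 23, 1495]);
translate([1063, 524, 87]) cube([105, 23, 1495]);
translate([1206, 524, 87]) cube([105, 23, 1495]);
translate([1349, 524, 87]) cube([105, 23, 1495]);
translate([1492, 524, 87]) cube([105, 23, 1495]);
translate([1635, 524, 87]) cube([105, 23, 1495]);
translate([1778, 524, 87]) cube([105, 23, 1495]);


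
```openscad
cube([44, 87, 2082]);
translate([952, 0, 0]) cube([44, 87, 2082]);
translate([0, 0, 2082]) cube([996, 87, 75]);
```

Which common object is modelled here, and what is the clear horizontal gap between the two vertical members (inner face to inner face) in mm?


A door frame. The clear opening width is 908 mm.

Two 2082 mm tall posts with a header on top — a door frame. The left jamb is 44 mm wide at x = 0; the right jamb starts at x = 952. The clear opening is 952 − 44 = 908 mm.


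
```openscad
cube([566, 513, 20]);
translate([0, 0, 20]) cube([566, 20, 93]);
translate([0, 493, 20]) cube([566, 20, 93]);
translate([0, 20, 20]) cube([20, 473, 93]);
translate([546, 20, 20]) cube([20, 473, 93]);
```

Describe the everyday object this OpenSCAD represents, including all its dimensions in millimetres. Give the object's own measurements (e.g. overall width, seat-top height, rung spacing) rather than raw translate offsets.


An open-topped rectangular box: outside dimensions 566×513×113 mm, with a uniform wall and base thickness of 20 mm. The base is a full 566×513 slab on the floor; four walls sit on top of the base. The front and back walls (the −y and +y sides) span the full width; the two side walls fit between them.


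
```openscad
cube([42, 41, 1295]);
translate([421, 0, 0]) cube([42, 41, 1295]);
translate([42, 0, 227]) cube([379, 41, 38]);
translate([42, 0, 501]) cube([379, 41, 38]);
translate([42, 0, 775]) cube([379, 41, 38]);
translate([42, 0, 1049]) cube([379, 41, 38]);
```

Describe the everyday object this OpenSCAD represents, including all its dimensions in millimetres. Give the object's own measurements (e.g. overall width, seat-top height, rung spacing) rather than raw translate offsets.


A straight ladder. Two 42×41 mm vertical rails, 1295 mm tall, stand 463 mm apart (outside-to-outside) with their front faces coplanar on the −y side. 4 rungs, each 41 mm deep and 38 mm tall, span between the inner faces of the rails, front faces flush with the rails. The lowest rung's underside is at z = 227 mm and rungs are spaced 274 mm apart (underside to underside).


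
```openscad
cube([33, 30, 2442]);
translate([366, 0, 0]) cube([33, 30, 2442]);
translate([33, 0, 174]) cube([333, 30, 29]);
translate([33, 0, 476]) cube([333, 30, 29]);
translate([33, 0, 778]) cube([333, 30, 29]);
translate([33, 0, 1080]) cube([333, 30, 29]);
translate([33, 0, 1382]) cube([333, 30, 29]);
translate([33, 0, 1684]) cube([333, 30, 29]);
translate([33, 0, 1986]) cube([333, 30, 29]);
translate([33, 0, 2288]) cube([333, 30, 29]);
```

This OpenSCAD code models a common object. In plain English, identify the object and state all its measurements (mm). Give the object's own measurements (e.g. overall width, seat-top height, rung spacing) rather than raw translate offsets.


A straight ladder. Two 33×30 mm vertical rails, 2442 mm tall, stand 399 mm apart (outside-to-outside) with their front faces coplanar on the −y side. 8 rungs, each 30 mm deep and 29 mm tall, span between the inner faces of the rails, front faces flush with the rails. The lowest rung's underside is at z = 174 mm and rungs are spaced 302 mm apart (underside to underside).


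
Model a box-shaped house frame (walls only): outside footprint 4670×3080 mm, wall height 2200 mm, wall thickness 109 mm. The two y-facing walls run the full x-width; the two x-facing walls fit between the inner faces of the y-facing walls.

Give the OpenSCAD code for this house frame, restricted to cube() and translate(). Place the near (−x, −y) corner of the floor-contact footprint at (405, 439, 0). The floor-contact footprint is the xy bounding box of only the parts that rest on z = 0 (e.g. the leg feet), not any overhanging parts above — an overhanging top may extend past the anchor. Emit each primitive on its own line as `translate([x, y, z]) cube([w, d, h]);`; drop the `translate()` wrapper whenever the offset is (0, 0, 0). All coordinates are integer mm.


translate([405, 439, 0]) cube([4670, 109, 2200]);
translate([405, 3410, 0]) cube([4670, 109, 2200]);
translate([405, 548, 0]) cube([109, 2862, 2200]);
translate([4966, 548, 0]) cube([109, 2862, 2200]);


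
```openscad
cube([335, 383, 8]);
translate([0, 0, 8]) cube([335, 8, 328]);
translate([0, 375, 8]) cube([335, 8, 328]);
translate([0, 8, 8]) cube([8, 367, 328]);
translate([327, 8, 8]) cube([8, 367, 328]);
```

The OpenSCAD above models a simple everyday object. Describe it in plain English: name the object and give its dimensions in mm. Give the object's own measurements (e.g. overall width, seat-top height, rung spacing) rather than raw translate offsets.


An open-topped rectangular box: outside dimensions 335×383×336 mm, with a uniform wall and base thickness of 8 mm. The base is a full 335×383 slab on the floor; four walls sit on top of the base. The front and back walls (the −y and +y sides) span the full width; the two side walls fit between them.


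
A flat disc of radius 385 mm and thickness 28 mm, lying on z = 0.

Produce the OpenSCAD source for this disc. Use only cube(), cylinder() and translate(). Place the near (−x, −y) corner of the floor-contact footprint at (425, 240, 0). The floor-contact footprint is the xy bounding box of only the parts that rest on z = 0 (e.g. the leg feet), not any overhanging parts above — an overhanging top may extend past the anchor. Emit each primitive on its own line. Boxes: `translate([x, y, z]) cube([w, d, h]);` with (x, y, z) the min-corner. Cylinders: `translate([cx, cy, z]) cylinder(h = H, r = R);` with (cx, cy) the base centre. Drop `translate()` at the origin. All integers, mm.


translate([810, 625, 0]) cylinder(h = 28, r = 385);


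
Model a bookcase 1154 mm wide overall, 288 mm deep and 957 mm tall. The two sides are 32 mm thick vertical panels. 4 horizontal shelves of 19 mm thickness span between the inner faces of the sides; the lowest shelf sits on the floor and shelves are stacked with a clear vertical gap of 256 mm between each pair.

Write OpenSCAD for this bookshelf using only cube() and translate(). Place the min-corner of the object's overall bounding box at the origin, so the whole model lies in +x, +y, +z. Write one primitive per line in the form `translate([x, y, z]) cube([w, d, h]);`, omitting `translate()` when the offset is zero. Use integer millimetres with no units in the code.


cube([32, 288, 957]);
translate([1122, 0, 0]) cube([32, 288, 957]);
translate([32, 0, 0]) cube([1090, 288, 19]);
translate([32, 0, 275]) cube([1090, 288, 19]);
translate([32, 0, 550]) cube([1090, 288, 19]);
translate([32, 0, 825]) cube([1090, 288, 19]);


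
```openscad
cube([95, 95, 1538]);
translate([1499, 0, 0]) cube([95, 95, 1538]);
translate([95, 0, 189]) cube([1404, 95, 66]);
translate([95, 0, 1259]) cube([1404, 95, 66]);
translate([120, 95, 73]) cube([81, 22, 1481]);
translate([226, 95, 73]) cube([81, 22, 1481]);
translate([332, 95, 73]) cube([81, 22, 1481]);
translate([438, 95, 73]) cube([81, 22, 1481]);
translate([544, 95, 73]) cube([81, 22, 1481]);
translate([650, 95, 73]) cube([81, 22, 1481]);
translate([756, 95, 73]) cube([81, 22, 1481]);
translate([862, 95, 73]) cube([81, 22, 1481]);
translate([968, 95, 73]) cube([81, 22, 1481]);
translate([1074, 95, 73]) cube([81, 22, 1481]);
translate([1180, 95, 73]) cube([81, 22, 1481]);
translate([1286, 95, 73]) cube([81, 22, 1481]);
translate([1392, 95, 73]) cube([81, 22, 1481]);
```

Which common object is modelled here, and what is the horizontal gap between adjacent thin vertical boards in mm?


A fence section. The picket gap is 25 mm.

Two posts, two rails, 13 pickets — a fence section. Span 1404 mm holds 13 pickets of 81 mm with 14 equal gaps: ⌊(1404 − 13·81) / 14⌋ = 25 mm.


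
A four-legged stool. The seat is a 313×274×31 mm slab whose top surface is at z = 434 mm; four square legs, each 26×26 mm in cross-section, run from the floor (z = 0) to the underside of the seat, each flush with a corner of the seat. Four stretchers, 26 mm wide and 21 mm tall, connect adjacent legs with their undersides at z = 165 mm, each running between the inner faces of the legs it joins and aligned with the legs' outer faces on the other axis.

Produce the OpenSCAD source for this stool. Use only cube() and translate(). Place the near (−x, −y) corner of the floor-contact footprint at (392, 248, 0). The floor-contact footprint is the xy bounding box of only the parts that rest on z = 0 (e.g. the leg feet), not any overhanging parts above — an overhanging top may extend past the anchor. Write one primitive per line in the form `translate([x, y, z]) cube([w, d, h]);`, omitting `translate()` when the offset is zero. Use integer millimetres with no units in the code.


translate([392, 248, 403]) cube([313, 274, 31]);
translate([392, 248, 0]) cube([26, 26, 403]);
translate([679, 248, 0]) cube([26, 26, 403]);
translate([392, 496, 0]) cube([26, 26, 403]);
translate([679, 496, 0]) cube([26, 26, 403]);
translate([418, 248, 165]) cube([261, 26, 21]);
translate([418, 496, 165]) cube([261, 26, 21]);
translate([392, 274, 165]) cube([26, 222, 21]);
translate([679, 274, 165]) cube([26, 222, 21]);


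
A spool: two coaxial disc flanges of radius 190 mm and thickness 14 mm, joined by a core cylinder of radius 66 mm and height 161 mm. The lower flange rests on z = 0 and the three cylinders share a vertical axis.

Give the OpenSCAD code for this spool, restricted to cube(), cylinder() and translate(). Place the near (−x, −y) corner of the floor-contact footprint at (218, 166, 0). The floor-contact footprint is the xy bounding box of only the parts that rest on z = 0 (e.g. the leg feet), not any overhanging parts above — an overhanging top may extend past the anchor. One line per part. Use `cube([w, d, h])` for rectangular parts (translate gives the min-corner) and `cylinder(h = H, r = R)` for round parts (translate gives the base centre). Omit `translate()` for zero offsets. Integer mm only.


translate([408, 356, 0]) cylinder(h = 14, r = 190);
translate([408, 356, 14]) cylinder(h = 161, r = 66);
translate([408, 356, 175]) cylinder(h = 14, r = 190);


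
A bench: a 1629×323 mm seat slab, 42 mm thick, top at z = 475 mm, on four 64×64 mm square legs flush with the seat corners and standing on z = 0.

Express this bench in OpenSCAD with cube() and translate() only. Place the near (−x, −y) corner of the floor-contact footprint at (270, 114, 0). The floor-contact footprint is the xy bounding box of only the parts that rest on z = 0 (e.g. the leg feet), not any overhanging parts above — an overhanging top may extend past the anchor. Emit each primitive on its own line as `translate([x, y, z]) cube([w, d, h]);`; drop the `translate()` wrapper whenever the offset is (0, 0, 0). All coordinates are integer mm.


translate([270, 114, 433]) cube([1629, 323, 42]);
translate([270, 114, 0]) cube([64, 64, 433]);
translate([270, 373, 0]) cube([64, 64, 433]);
translate([1835, 114, 0]) cube([64, 64, 433]);
translate([1835, 373, 0]) cube([64, 64, 433]);


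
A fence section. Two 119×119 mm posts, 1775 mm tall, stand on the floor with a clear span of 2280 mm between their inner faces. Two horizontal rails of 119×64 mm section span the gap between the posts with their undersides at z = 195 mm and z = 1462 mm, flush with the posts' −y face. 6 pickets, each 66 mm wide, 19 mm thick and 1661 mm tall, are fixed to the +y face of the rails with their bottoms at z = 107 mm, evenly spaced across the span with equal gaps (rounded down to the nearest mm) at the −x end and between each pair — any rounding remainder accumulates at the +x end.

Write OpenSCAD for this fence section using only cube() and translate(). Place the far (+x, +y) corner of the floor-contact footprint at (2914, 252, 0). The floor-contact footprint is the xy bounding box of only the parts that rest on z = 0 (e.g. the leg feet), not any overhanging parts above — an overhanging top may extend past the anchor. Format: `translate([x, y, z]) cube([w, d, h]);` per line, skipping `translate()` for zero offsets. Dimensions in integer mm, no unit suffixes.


translate([396, 133, 0]) cube([119, 119, 1775]);
translate([2795, 133, 0]) cube([119, 119, 1775]);
translate([515, 133, 195]) cube([2280, 119, 64]);
translate([515, 133, 1462]) cube([2280, 119, 64]);
translate([784, 252, 107]) cube([66, 19, 1661]);
translate([1119, 252, 107]) cube([66, 19, 1661]);
translate([1454, 252, 107]) cube([66, 19, 1661]);
translate([1789, 252, 107]) cube([66, 19, 1661]);
translate([2124, 252, 107]) cube([66, 19, 1661]);
translate([2459, 252, 107]) cube([66, 19, 1661]);


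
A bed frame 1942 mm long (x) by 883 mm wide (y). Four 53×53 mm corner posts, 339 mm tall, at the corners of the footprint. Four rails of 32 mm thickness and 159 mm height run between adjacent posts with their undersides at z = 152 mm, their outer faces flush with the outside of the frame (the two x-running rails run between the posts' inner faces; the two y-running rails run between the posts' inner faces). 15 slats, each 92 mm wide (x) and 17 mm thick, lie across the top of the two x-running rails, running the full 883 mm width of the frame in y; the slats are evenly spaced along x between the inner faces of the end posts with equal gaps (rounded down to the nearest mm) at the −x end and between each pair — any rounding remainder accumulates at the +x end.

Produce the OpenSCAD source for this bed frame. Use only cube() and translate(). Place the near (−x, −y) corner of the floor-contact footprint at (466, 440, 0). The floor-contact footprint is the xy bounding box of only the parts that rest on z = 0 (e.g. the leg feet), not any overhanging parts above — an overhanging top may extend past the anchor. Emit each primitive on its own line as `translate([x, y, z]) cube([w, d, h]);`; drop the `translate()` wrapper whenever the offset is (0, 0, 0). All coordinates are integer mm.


translate([466, 440, 0]) cube([53, 53, 339]);
translate([466, 1270, 0]) cube([53, 53, 339]);
translate([2355, 440, 0]) cube([53, 53, 339]);
translate([2355, 1270, 0]) cube([53, 53, 339]);
translate([519, 440, 152]) cube([1836, 32, 159]);
translate([519, 1291, 152]) cube([1836, 32, 159]);
translate([466, 493, 152]) cube([32, 777, 159]);
translate([2376, 493, 152]) cube([32, 777, 159]);
translate([547, 440, 311]) cube([92, 883, 17]);
translate([667, 440, 311]) cube([92, 883, 17]);
translate([787, 440, 311]) cube([92, 883, 17]);
translate([907, 440, 311]) cube([92, 883, 17]);
translate([1027, 440, 311]) cube([92, 883, 17]);
translate([1147, 440, 311]) cube([92, 883, 17]);
translate([1267, 440, 311]) cube([92, 883, 17]);
translate([1387, 440, 311]) cube([92, 883, 17]);
translate([1507, 440, 311]) cube([92, 883, 17]);
translate([1627, 440, 311]) cube([92, 883, 17]);
translate([1747, 440, 311]) cube([92, 883, 17]);
translate([1867, 440, 311]) cube([92, 883, 17]);
translate([1987, 440, 311]) cube([92, 883, 17]);
translate([2107, 440, 311]) cube([92, 883, 17]);
translate([2227, 440, 311]) cube([92, 883, 17]);


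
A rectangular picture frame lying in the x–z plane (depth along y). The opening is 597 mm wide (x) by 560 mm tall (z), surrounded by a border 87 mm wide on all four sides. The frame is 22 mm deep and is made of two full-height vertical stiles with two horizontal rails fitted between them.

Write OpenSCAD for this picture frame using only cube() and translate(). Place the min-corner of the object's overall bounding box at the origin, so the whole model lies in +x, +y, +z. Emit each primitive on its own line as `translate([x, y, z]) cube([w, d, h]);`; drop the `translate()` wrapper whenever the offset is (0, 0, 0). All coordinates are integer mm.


cube([87, 22, 734]);
translate([684, 0, 0]) cube([87, 22, 734]);
translate([87, 0, 0]) cube([597, 22, 87]);
translate([87, 0, 647]) cube([597, 22, 87]);


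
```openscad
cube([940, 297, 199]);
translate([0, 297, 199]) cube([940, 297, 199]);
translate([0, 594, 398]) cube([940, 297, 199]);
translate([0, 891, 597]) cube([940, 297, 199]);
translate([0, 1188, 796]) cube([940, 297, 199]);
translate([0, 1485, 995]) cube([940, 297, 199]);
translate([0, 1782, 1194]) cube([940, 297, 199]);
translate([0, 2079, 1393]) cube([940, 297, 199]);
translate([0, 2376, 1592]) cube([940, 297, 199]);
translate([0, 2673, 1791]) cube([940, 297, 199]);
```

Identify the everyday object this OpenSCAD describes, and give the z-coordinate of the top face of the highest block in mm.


A staircase. The total rise is 1990 mm.

10 identical blocks, each offset up and back from the previous — a staircase. Each step is 199 mm tall and there are 10 of them, so the total rise is 10 × 199 = 1990 mm.
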